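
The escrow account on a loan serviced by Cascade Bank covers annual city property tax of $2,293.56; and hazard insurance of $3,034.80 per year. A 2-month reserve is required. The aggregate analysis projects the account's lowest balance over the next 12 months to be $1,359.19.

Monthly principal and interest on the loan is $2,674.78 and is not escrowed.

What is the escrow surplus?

$471.13

City property tax = $2,293.56/yr
Hazard insurance = $3,034.80/yr
Total annual escrow = $5,328.36
Monthly = $5,328.36 ÷ 12 = $444.03
Cushion = 2 × $444.03 = $888.06
Excess over cushion: $1,359.19 − $888.06 = $471.13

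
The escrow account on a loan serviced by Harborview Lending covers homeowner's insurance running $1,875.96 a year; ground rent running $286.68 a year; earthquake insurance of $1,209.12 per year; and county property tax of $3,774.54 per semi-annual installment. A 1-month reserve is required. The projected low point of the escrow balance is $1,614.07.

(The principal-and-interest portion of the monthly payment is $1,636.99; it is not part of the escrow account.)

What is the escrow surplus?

Homeowner's insurance — $1,875.96/yr
Ground rent — $286.68/yr
Earthquake insurance — $1,209.12/yr
County property tax — $3,774.54 × 2 = $7,549.08/yr
Yearly total = $10,920.84
Base monthly escrow = $10,920.84 / 12 = $910.07
Cushion = 1 × $910.07 = $910.07
Surplus = $1,614.07 − $910.07 = $704.00

$704.00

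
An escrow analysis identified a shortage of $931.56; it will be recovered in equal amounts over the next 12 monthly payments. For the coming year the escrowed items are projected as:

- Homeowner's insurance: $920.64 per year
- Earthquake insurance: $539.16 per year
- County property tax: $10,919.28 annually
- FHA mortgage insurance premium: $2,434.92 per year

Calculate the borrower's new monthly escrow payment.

$1,312.13

Homeowner's insurance = $920.64 annually
Earthquake insurance = $539.16 annually
County property tax = $10,919.28 annually
FHA mortgage insurance premium = $2,434.92 annually
Total annual escrow = $920.64 + $539.16 + $10,919.28 + $2,434.92 = $14,814.00
Monthly escrow = $14,814.00 / 12 = $1,234.50
Shortage per month = $931.56 / 12 = $77.63
Adjusted monthly = $1,234.50 + $77.63 = $1,312.13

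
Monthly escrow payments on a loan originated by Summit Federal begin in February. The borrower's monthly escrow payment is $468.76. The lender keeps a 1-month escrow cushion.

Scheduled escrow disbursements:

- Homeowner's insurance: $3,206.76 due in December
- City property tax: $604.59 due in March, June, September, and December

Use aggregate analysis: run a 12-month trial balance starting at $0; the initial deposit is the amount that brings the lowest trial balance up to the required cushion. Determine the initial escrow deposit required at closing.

$937.52

Cushion = 1 × $468.76 = $468.76
Trial balance (start $0, +$468.76 each month, − disbursements):
  Feb: +$468.76 → $468.76
  Mar: +$468.76 − $604.59 → $332.93
  Apr: +$468.76 → $801.69
  May: +$468.76 → $1,270.45
  Jun: +$468.76 − $604.59 → $1,134.62
  Jul: +$468.76 → $1,603.38
  Aug: +$468.76 → $2,072.14
  Sep: +$468.76 − $604.59 → $1,936.31
  Oct: +$468.76 → $2,405.07
  Nov: +$468.76 → $2,873.83
  Dec: +$468.76 − $3,811.35 → -$468.76
  Jan: +$468.76 → $0.00
Lowest trial balance = -$468.76 (Dec)
Initial deposit = cushion − low point = $468.76 − (-$468.76) = $937.52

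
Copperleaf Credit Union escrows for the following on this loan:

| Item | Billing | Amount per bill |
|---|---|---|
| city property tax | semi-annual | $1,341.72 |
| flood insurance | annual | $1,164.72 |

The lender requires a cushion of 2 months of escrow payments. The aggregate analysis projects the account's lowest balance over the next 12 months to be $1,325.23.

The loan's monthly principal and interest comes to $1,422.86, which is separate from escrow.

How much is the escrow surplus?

$683.87

City property tax: $1,341.72 × 2 = $2,683.44 per year
Flood insurance: $1,164.72 per year
Yearly total = $2,683.44 + $1,164.72 = $3,848.16
Monthly escrow = $3,848.16 / 12 = $320.68
Cushion = 2 × $320.68 = $641.36
Excess over cushion: $1,325.23 − $641.36 = $683.87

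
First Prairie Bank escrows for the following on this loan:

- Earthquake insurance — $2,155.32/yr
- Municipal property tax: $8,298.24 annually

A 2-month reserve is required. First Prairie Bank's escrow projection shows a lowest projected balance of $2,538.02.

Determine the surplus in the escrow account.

Earthquake insurance — $2,155.32/yr
Municipal property tax — $8,298.24/yr
Yearly total = $10,453.56
Per month = $10,453.56 ÷ 12 = $871.13
Required reserve = 2 × $871.13 = $1,742.26
Excess over cushion: $2,538.02 − $1,742.26 = $795.76

$795.76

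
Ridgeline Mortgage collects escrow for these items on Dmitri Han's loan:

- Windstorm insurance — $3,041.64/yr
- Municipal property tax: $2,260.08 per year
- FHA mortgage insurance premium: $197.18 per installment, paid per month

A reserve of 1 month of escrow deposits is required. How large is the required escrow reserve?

$638.99

Windstorm insurance — $3,041.64/yr
Municipal property tax — $2,260.08/yr
FHA mortgage insurance premium — $197.18 × 12 = $2,366.16/yr
Total per year = $3,041.64 + $2,260.08 + $2,366.16 = $7,667.88
Monthly = $7,667.88 ÷ 12 = $638.99
Required cushion = 1 × $638.99 = $638.99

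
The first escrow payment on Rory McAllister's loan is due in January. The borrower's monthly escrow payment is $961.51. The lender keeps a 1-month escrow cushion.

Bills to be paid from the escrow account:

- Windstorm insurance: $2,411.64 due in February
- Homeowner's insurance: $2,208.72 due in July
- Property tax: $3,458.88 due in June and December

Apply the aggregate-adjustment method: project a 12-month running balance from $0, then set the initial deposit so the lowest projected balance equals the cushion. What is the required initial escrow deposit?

Cushion = 1 × $961.51 = $961.51
Trial balance (start $0, +$961.51 each month, − disbursements):
  Jan: +$961.51 → $961.51
  Feb: +$961.51 − $2,411.64 → -$488.62
  Mar: +$961.51 → $472.89
  Apr: +$961.51 → $1,434.40
  May: +$961.51 → $2,395.91
  Jun: +$961.51 − $3,458.88 → -$101.46
  Jul: +$961.51 − $2,208.72 → -$1,348.67
  Aug: +$961.51 → -$387.16
  Sep: +$961.51 → $574.35
  Oct: +$961.51 → $1,535.86
  Nov: +$961.51 → $2,497.37
  Dec: +$961.51 − $3,458.88 → $0.00
Lowest trial balance = -$1,348.67 (Jul)
Initial deposit = cushion − low point = $961.51 − (-$1,348.67) = $2,310.18

$2,310.18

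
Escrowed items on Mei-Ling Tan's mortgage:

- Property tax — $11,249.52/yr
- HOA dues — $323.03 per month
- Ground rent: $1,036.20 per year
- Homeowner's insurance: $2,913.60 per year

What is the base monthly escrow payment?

$1,589.64

Property tax — $11,249.52 annually
HOA dues — $323.03 × 12 = $3,876.36 annually
Ground rent — $1,036.20 annually
Homeowner's insurance — $2,913.60 annually
Total per year = $19,075.68
Per month = $19,075.68 ÷ 12 = $1,589.64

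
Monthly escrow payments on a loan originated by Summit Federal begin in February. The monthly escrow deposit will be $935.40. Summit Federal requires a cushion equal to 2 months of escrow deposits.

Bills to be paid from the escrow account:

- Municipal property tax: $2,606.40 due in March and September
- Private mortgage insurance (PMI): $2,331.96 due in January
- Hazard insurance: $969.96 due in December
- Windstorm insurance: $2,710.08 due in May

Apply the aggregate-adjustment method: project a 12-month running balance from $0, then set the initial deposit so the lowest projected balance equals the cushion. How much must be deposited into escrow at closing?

$3,445.68

Cushion = 2 × $935.40 = $1,870.80
Trial balance (start $0, +$935.40 each month, − disbursements):
  Feb: +$935.40 → $935.40
  Mar: +$935.40 − $2,606.40 → -$735.60
  Apr: +$935.40 → $199.80
  May: +$935.40 − $2,710.08 → -$1,574.88
  Jun: +$935.40 → -$639.48
  Jul: +$935.40 → $295.92
  Aug: +$935.40 → $1,231.32
  Sep: +$935.40 − $2,606.40 → -$439.68
  Oct: +$935.40 → $495.72
  Nov: +$935.40 → $1,431.12
  Dec: +$935.40 − $969.96 → $1,396.56
  Jan: +$935.40 − $2,331.96 → $0.00
Lowest trial balance = -$1,574.88 (May)
Initial deposit = cushion − low point = $1,870.80 − (-$1,574.88) = $3,445.68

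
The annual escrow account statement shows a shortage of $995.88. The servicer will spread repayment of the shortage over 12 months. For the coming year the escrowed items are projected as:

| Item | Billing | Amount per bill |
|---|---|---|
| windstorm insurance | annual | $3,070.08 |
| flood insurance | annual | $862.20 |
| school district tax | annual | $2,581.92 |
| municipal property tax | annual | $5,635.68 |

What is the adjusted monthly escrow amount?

Windstorm insurance — $3,070.08
Flood insurance — $862.20
School district tax — $2,581.92
Municipal property tax — $5,635.68
Yearly total = $12,149.88
Base monthly escrow = $12,149.88 ÷ 12 = $1,012.49
Shortage per month = $995.88 ÷ 12 = $82.99
Adjusted monthly = $1,012.49 + $82.99 = $1,095.48

$1,095.48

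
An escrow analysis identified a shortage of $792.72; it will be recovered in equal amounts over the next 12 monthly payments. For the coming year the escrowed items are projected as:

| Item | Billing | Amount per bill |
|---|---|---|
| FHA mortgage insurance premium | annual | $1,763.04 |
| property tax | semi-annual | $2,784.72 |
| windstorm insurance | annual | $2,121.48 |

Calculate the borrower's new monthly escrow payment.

$853.89

FHA mortgage insurance premium = $1,763.04 per year
Property tax = $2,784.72 × 2 = $5,569.44 per year
Windstorm insurance = $2,121.48 per year
Combined annual = $9,453.96
Per month = $9,453.96 / 12 = $787.83
Monthly shortage recovery: $792.72 ÷ 12 = $66.06
New monthly escrow = $787.83 + $66.06 = $853.89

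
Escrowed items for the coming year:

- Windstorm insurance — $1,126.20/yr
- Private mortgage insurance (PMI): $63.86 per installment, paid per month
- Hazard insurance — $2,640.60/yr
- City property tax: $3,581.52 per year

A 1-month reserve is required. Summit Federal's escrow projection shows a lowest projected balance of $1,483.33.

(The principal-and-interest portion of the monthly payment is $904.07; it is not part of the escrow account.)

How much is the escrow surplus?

$807.11

Windstorm insurance — $1,126.20 annually
Private mortgage insurance (PMI) — $63.86 × 12 = $766.32 annually
Hazard insurance — $2,640.60 annually
City property tax — $3,581.52 annually
Total per year = $1,126.20 + $766.32 + $2,640.60 + $3,581.52 = $8,114.64
Monthly = $8,114.64 / 12 = $676.22
Cushion = 1 × $676.22 = $676.22
Surplus = $1,483.33 − $676.22 = $807.11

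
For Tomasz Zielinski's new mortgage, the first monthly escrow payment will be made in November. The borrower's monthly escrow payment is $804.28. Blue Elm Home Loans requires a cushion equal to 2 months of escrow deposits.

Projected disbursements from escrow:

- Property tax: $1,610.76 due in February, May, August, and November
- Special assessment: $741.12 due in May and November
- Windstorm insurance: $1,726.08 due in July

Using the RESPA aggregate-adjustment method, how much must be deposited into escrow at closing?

$3,217.12

Cushion = 2 × $804.28 = $1,608.56
Trial balance (start $0, +$804.28 each month, − disbursements):
  Nov: +$804.28 − $2,351.88 → -$1,547.60
  Dec: +$804.28 → -$743.32
  Jan: +$804.28 → $60.96
  Feb: +$804.28 − $1,610.76 → -$745.52
  Mar: +$804.28 → $58.76
  Apr: +$804.28 → $863.04
  May: +$804.28 − $2,351.88 → -$684.56
  Jun: +$804.28 → $119.72
  Jul: +$804.28 − $1,726.08 → -$802.08
  Aug: +$804.28 − $1,610.76 → -$1,608.56
  Sep: +$804.28 → -$804.28
  Oct: +$804.28 → $0.00
Lowest trial balance = -$1,608.56 (Aug)
Initial deposit = cushion − low point = $1,608.56 − (-$1,608.56) = $3,217.12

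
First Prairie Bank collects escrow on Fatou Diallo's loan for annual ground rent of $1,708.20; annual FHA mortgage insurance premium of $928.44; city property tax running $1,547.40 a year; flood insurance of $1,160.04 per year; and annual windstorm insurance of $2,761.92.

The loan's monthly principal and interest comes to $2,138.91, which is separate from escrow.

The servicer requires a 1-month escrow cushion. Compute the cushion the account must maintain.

Ground rent = $1,708.20/yr
FHA mortgage insurance premium = $928.44/yr
City property tax = $1,547.40/yr
Flood insurance = $1,160.04/yr
Windstorm insurance = $2,761.92/yr
Annual escrow total = $1,708.20 + $928.44 + $1,547.40 + $1,160.04 + $2,761.92 = $8,106.00
Monthly escrow = $8,106.00 / 12 = $675.50
Cushion = 1 × $675.50 = $675.50

$675.50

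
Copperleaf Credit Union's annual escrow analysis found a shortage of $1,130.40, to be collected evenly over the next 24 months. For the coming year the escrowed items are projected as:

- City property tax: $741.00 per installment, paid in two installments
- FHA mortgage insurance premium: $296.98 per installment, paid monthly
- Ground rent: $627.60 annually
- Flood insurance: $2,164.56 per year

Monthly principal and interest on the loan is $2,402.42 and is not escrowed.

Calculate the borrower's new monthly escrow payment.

$700.26

City property tax — $741.00 × 2 = $1,482.00 per year
FHA mortgage insurance premium — $296.98 × 12 = $3,563.76 per year
Ground rent — $627.60 per year
Flood insurance — $2,164.56 per year
Total annual escrow = $1,482.00 + $3,563.76 + $627.60 + $2,164.56 = $7,837.92
Monthly escrow = $7,837.92 / 12 = $653.16
Monthly shortage recovery: $1,130.40 ÷ 24 = $47.10
New monthly escrow = $653.16 + $47.10 = $700.26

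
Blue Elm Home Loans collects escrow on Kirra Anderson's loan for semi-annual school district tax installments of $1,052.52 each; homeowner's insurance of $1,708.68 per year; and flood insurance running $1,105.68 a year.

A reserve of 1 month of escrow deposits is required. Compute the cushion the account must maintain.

School district tax — $1,052.52 × 2 = $2,105.04 per year
Homeowner's insurance — $1,708.68 per year
Flood insurance — $1,105.68 per year
Combined annual = $2,105.04 + $1,708.68 + $1,105.68 = $4,919.40
Base monthly escrow = $4,919.40 / 12 = $409.95
Cushion = 1 × $409.95 = $409.95

$409.95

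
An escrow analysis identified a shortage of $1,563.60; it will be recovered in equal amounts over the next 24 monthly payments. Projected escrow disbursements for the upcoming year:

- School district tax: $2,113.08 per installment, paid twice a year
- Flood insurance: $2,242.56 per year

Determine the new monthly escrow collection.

School district tax: $2,113.08 × 2 = $4,226.16
Flood insurance: $2,242.56
Yearly total = $4,226.16 + $2,242.56 = $6,468.72
Base monthly escrow = $6,468.72 / 12 = $539.06
Monthly shortage recovery: $1,563.60 ÷ 24 = $65.15
New monthly escrow = $539.06 + $65.15 = $604.21

$604.21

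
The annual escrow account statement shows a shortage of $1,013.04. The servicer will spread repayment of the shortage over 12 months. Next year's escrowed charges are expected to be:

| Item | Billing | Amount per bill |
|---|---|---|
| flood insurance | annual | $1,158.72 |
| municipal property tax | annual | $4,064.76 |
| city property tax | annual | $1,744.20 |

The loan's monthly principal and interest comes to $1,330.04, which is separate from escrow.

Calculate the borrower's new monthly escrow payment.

Flood insurance: $1,158.72/yr
Municipal property tax: $4,064.76/yr
City property tax: $1,744.20/yr
Annual escrow total = $1,158.72 + $4,064.76 + $1,744.20 = $6,967.68
Monthly escrow = $6,967.68 / 12 = $580.64
Shortage per month = $1,013.04 ÷ 12 = $84.42
Adjusted monthly = $580.64 + $84.42 = $665.06

$665.06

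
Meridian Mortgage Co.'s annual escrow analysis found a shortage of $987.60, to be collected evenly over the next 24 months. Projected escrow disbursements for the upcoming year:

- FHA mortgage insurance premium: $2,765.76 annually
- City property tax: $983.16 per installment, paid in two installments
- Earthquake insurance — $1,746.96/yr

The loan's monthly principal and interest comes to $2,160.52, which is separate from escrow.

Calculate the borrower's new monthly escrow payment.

FHA mortgage insurance premium — $2,765.76 annually
City property tax — $983.16 × 2 = $1,966.32 annually
Earthquake insurance — $1,746.96 annually
Total annual escrow = $6,479.04
Monthly = $6,479.04 / 12 = $539.92
Shortage spread = $987.60 / 24 = $41.15/mo
Adjusted monthly = $539.92 + $41.15 = $581.07

$581.07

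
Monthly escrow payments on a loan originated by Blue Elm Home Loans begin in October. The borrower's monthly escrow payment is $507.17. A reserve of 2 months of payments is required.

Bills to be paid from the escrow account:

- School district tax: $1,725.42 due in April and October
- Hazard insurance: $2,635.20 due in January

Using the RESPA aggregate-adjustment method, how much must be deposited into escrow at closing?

$3,550.19

Cushion = 2 × $507.17 = $1,014.34
Trial balance (start $0, +$507.17 each month, − disbursements):
  Oct: +$507.17 − $1,725.42 → -$1,218.25
  Nov: +$507.17 → -$711.08
  Dec: +$507.17 → -$203.91
  Jan: +$507.17 − $2,635.20 → -$2,331.94
  Feb: +$507.17 → -$1,824.77
  Mar: +$507.17 → -$1,317.60
  Apr: +$507.17 − $1,725.42 → -$2,535.85
  May: +$507.17 → -$2,028.68
  Jun: +$507.17 → -$1,521.51
  Jul: +$507.17 → -$1,014.34
  Aug: +$507.17 → -$507.17
  Sep: +$507.17 → $0.00
Lowest trial balance = -$2,535.85 (Apr)
Initial deposit = cushion − low point = $1,014.34 − (-$2,535.85) = $3,550.19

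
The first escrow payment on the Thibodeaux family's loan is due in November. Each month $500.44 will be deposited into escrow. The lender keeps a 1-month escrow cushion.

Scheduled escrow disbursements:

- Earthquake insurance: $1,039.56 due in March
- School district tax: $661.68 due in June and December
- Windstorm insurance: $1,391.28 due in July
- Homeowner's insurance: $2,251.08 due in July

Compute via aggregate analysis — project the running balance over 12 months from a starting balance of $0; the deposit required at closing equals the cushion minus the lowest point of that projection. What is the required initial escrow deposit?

$2,001.76

Cushion = 1 × $500.44 = $500.44
Trial balance (start $0, +$500.44 each month, − disbursements):
  Nov: +$500.44 → $500.44
  Dec: +$500.44 − $661.68 → $339.20
  Jan: +$500.44 → $839.64
  Feb: +$500.44 → $1,340.08
  Mar: +$500.44 − $1,039.56 → $800.96
  Apr: +$500.44 → $1,301.40
  May: +$500.44 → $1,801.84
  Jun: +$500.44 − $661.68 → $1,640.60
  Jul: +$500.44 − $3,642.36 → -$1,501.32
  Aug: +$500.44 → -$1,000.88
  Sep: +$500.44 → -$500.44
  Oct: +$500.44 → $0.00
Lowest trial balance = -$1,501.32 (Jul)
Initial deposit = cushion − low point = $500.44 − (-$1,501.32) = $2,001.76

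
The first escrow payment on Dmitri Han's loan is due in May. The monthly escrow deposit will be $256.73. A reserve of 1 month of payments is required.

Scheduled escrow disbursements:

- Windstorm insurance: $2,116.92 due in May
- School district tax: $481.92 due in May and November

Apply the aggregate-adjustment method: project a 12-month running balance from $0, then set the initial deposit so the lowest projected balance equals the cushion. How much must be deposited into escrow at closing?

Cushion = 1 × $256.73 = $256.73
Trial balance (start $0, +$256.73 each month, − disbursements):
  May: +$256.73 − $2,598.84 → -$2,342.11
  Jun: +$256.73 → -$2,085.38
  Jul: +$256.73 → -$1,828.65
  Aug: +$256.73 → -$1,571.92
  Sep: +$256.73 → -$1,315.19
  Oct: +$256.73 → -$1,058.46
  Nov: +$256.73 − $481.92 → -$1,283.65
  Dec: +$256.73 → -$1,026.92
  Jan: +$256.73 → -$770.19
  Feb: +$256.73 → -$513.46
  Mar: +$256.73 → -$256.73
  Apr: +$256.73 → $0.00
Lowest trial balance = -$2,342.11 (May)
Initial deposit = cushion − low point = $256.73 − (-$2,342.11) = $2,598.84

$2,598.84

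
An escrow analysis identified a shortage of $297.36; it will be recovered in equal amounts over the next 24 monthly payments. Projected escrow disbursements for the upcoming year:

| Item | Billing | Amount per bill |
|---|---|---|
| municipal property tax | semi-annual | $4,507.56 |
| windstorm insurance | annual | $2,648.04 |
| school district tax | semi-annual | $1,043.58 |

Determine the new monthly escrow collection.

Municipal property tax: $4,507.56 × 2 = $9,015.12 per year
Windstorm insurance: $2,648.04 per year
School district tax: $1,043.58 × 2 = $2,087.16 per year
Total per year = $13,750.32
Per month = $13,750.32 / 12 = $1,145.86
Monthly shortage recovery: $297.36 ÷ 24 = $12.39
Adjusted monthly = $1,145.86 + $12.39 = $1,158.25

$1,158.25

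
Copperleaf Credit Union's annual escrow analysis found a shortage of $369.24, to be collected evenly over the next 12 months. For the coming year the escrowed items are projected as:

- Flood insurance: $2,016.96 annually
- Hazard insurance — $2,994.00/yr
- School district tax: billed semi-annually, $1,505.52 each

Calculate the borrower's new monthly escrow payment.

$699.27

Flood insurance = $2,016.96/yr
Hazard insurance = $2,994.00/yr
School district tax = $1,505.52 × 2 = $3,011.04/yr
Total per year = $2,016.96 + $2,994.00 + $3,011.04 = $8,022.00
Per month = $8,022.00 ÷ 12 = $668.50
Shortage per month = $369.24 ÷ 12 = $30.77
Adjusted monthly = $668.50 + $30.77 = $699.27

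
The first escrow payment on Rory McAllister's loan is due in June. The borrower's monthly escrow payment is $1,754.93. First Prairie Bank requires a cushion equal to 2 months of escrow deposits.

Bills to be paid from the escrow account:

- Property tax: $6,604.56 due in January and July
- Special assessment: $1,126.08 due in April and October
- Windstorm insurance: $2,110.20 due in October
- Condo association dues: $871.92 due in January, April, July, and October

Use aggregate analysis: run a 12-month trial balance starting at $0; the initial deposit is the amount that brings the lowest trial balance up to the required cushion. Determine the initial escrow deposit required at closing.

Cushion = 2 × $1,754.93 = $3,509.86
Trial balance (start $0, +$1,754.93 each month, − disbursements):
  Jun: +$1,754.93 → $1,754.93
  Jul: +$1,754.93 − $7,476.48 → -$3,966.62
  Aug: +$1,754.93 → -$2,211.69
  Sep: +$1,754.93 → -$456.76
  Oct: +$1,754.93 − $4,108.20 → -$2,810.03
  Nov: +$1,754.93 → -$1,055.10
  Dec: +$1,754.93 → $699.83
  Jan: +$1,754.93 − $7,476.48 → -$5,021.72
  Feb: +$1,754.93 → -$3,266.79
  Mar: +$1,754.93 → -$1,511.86
  Apr: +$1,754.93 − $1,998.00 → -$1,754.93
  May: +$1,754.93 → $0.00
Lowest trial balance = -$5,021.72 (Jan)
Initial deposit = cushion − low point = $3,509.86 − (-$5,021.72) = $8,531.58

$8,531.58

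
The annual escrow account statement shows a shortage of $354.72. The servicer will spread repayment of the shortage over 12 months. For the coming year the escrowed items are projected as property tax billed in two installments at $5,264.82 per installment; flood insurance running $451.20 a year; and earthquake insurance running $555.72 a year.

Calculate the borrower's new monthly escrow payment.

$990.94

Property tax — $5,264.82 × 2 = $10,529.64
Flood insurance — $451.20
Earthquake insurance — $555.72
Combined annual = $11,536.56
Base monthly escrow = $11,536.56 / 12 = $961.38
Monthly shortage recovery: $354.72 ÷ 12 = $29.56
New monthly escrow = $961.38 + $29.56 = $990.94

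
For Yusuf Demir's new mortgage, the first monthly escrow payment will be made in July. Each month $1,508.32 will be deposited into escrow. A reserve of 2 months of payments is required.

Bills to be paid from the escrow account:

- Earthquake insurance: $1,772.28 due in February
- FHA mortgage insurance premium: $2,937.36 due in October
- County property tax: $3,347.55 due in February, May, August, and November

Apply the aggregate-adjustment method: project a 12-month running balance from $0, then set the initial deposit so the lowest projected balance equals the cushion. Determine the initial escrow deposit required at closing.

$5,702.37

Cushion = 2 × $1,508.32 = $3,016.64
Trial balance (start $0, +$1,508.32 each month, − disbursements):
  Jul: +$1,508.32 → $1,508.32
  Aug: +$1,508.32 − $3,347.55 → -$330.91
  Sep: +$1,508.32 → $1,177.41
  Oct: +$1,508.32 − $2,937.36 → -$251.63
  Nov: +$1,508.32 − $3,347.55 → -$2,090.86
  Dec: +$1,508.32 → -$582.54
  Jan: +$1,508.32 → $925.78
  Feb: +$1,508.32 − $5,119.83 → -$2,685.73
  Mar: +$1,508.32 → -$1,177.41
  Apr: +$1,508.32 → $330.91
  May: +$1,508.32 − $3,347.55 → -$1,508.32
  Jun: +$1,508.32 → $0.00
Lowest trial balance = -$2,685.73 (Feb)
Initial deposit = cushion − low point = $3,016.64 − (-$2,685.73) = $5,702.37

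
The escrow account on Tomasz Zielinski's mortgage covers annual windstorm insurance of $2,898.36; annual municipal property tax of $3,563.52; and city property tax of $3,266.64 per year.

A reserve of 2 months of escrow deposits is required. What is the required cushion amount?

Windstorm insurance = $2,898.36/yr
Municipal property tax = $3,563.52/yr
City property tax = $3,266.64/yr
Yearly total = $2,898.36 + $3,563.52 + $3,266.64 = $9,728.52
Monthly = $9,728.52 ÷ 12 = $810.71
Required cushion = 2 × $810.71 = $1,621.42

$1,621.42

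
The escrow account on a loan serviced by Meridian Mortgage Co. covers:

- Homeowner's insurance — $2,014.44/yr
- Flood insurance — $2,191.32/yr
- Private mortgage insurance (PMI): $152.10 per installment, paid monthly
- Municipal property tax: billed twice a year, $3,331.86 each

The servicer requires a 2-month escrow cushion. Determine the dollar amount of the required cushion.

Homeowner's insurance = $2,014.44 annually
Flood insurance = $2,191.32 annually
Private mortgage insurance (PMI) = $152.10 × 12 = $1,825.20 annually
Municipal property tax = $3,331.86 × 2 = $6,663.72 annually
Yearly total = $12,694.68
Base monthly escrow = $12,694.68 / 12 = $1,057.89
Cushion = 2 × $1,057.89 = $2,115.78

$2,115.78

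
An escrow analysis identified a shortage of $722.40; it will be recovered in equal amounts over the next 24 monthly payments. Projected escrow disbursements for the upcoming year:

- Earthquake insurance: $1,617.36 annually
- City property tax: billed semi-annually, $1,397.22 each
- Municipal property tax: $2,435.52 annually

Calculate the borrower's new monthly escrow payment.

$600.71

Earthquake insurance: $1,617.36 per year
City property tax: $1,397.22 × 2 = $2,794.44 per year
Municipal property tax: $2,435.52 per year
Combined annual = $6,847.32
Monthly escrow = $6,847.32 / 12 = $570.61
Monthly shortage recovery: $722.40 / 24 = $30.10
Adjusted monthly = $570.61 + $30.10 = $600.71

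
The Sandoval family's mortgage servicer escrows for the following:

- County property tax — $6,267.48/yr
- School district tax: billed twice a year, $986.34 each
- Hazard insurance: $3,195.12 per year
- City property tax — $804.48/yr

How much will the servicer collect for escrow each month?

$1,019.98

County property tax = $6,267.48 per year
School district tax = $986.34 × 2 = $1,972.68 per year
Hazard insurance = $3,195.12 per year
City property tax = $804.48 per year
Annual escrow total = $6,267.48 + $1,972.68 + $3,195.12 + $804.48 = $12,239.76
Monthly = $12,239.76 ÷ 12 = $1,019.98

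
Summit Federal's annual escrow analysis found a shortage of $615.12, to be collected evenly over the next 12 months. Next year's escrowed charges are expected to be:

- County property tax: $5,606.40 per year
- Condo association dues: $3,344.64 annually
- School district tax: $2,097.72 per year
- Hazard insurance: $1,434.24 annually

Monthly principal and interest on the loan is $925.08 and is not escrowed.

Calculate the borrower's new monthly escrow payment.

$1,091.51

County property tax = $5,606.40 annually
Condo association dues = $3,344.64 annually
School district tax = $2,097.72 annually
Hazard insurance = $1,434.24 annually
Total annual escrow = $5,606.40 + $3,344.64 + $2,097.72 + $1,434.24 = $12,483.00
Per month = $12,483.00 / 12 = $1,040.25
Shortage spread = $615.12 / 12 = $51.26/mo
New monthly escrow = $1,040.25 + $51.26 = $1,091.51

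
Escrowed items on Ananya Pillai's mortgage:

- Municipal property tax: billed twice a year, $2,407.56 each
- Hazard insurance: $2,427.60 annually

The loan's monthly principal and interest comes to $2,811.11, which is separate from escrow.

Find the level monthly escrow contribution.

$603.56

Municipal property tax = $2,407.56 × 2 = $4,815.12
Hazard insurance = $2,427.60
Annual escrow total = $7,242.72
Per month = $7,242.72 ÷ 12 = $603.56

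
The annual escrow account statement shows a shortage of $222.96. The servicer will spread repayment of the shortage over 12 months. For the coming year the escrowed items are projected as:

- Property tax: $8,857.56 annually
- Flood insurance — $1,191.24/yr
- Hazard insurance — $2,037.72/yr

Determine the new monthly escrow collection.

Property tax: $8,857.56 per year
Flood insurance: $1,191.24 per year
Hazard insurance: $2,037.72 per year
Combined annual = $8,857.56 + $1,191.24 + $2,037.72 = $12,086.52
Monthly = $12,086.52 / 12 = $1,007.21
Monthly shortage recovery: $222.96 ÷ 12 = $18.58
Adjusted monthly = $1,007.21 + $18.58 = $1,025.79

$1,025.79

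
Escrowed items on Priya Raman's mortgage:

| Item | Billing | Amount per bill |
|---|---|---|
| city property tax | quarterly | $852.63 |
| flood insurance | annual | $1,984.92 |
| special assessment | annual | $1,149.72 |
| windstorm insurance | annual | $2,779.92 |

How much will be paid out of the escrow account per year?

City property tax = $852.63 × 4 = $3,410.52
Flood insurance = $1,984.92
Special assessment = $1,149.72
Windstorm insurance = $2,779.92
Total annual escrow = $9,325.08

$9,325.08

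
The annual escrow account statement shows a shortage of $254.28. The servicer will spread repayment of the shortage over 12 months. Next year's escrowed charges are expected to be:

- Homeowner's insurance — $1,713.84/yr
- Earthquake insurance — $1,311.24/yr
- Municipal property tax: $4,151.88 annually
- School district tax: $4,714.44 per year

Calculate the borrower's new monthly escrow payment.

$1,012.14

Homeowner's insurance: $1,713.84 annually
Earthquake insurance: $1,311.24 annually
Municipal property tax: $4,151.88 annually
School district tax: $4,714.44 annually
Yearly total = $1,713.84 + $1,311.24 + $4,151.88 + $4,714.44 = $11,891.40
Per month = $11,891.40 / 12 = $990.95
Monthly shortage recovery: $254.28 ÷ 12 = $21.19
New monthly escrow = $990.95 + $21.19 = $1,012.14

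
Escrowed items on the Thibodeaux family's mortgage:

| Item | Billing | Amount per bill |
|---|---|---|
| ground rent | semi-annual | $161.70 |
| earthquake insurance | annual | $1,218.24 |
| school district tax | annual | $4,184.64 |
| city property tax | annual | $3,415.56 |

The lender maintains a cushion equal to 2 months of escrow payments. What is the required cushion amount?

Ground rent: $161.70 × 2 = $323.40 annually
Earthquake insurance: $1,218.24 annually
School district tax: $4,184.64 annually
City property tax: $3,415.56 annually
Total per year = $323.40 + $1,218.24 + $4,184.64 + $3,415.56 = $9,141.84
Base monthly escrow = $9,141.84 ÷ 12 = $761.82
Reserve = 2 × $761.82 = $1,523.64

$1,523.64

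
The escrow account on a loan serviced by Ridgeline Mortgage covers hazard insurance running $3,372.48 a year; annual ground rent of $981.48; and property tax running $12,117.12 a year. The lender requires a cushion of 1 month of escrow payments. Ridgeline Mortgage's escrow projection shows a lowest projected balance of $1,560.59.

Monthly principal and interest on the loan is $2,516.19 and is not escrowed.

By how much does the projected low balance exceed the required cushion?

$188.00

Hazard insurance — $3,372.48 per year
Ground rent — $981.48 per year
Property tax — $12,117.12 per year
Total per year = $3,372.48 + $981.48 + $12,117.12 = $16,471.08
Monthly = $16,471.08 ÷ 12 = $1,372.59
Required reserve = 1 × $1,372.59 = $1,372.59
Surplus = $1,560.59 − $1,372.59 = $188.00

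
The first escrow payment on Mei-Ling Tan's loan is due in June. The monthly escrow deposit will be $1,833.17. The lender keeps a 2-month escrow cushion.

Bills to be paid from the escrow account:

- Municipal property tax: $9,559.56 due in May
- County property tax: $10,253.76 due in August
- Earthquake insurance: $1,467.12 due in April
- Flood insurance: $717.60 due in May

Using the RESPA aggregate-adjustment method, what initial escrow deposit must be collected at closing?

Cushion = 2 × $1,833.17 = $3,666.34
Trial balance (start $0, +$1,833.17 each month, − disbursements):
  Jun: +$1,833.17 → $1,833.17
  Jul: +$1,833.17 → $3,666.34
  Aug: +$1,833.17 − $10,253.76 → -$4,754.25
  Sep: +$1,833.17 → -$2,921.08
  Oct: +$1,833.17 → -$1,087.91
  Nov: +$1,833.17 → $745.26
  Dec: +$1,833.17 → $2,578.43
  Jan: +$1,833.17 → $4,411.60
  Feb: +$1,833.17 → $6,244.77
  Mar: +$1,833.17 → $8,077.94
  Apr: +$1,833.17 − $1,467.12 → $8,443.99
  May: +$1,833.17 − $10,277.16 → $0.00
Lowest trial balance = -$4,754.25 (Aug)
Initial deposit = cushion − low point = $3,666.34 − (-$4,754.25) = $8,420.59

$8,420.59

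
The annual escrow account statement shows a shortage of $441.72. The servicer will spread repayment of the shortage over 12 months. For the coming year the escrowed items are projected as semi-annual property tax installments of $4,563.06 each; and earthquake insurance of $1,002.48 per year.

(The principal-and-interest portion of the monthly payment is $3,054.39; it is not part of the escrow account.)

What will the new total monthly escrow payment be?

Property tax = $4,563.06 × 2 = $9,126.12/yr
Earthquake insurance = $1,002.48/yr
Combined annual = $9,126.12 + $1,002.48 = $10,128.60
Base monthly escrow = $10,128.60 / 12 = $844.05
Monthly shortage recovery: $441.72 ÷ 12 = $36.81
Adjusted monthly = $844.05 + $36.81 = $880.86

$880.86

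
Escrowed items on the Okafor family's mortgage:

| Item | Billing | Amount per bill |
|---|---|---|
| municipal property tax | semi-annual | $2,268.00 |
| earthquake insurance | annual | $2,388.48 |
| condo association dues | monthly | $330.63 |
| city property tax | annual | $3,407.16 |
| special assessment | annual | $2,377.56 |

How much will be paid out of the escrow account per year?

Municipal property tax: $2,268.00 × 2 = $4,536.00 annually
Earthquake insurance: $2,388.48 annually
Condo association dues: $330.63 × 12 = $3,967.56 annually
City property tax: $3,407.16 annually
Special assessment: $2,377.56 annually
Yearly total = $16,676.76

$16,676.76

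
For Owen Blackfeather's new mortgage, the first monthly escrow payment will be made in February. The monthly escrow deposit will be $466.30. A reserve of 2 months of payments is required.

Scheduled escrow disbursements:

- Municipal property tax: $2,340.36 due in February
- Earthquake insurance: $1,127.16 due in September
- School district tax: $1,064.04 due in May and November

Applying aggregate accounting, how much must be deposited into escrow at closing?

$2,806.66

Cushion = 2 × $466.30 = $932.60
Trial balance (start $0, +$466.30 each month, − disbursements):
  Feb: +$466.30 − $2,340.36 → -$1,874.06
  Mar: +$466.30 → -$1,407.76
  Apr: +$466.30 → -$941.46
  May: +$466.30 − $1,064.04 → -$1,539.20
  Jun: +$466.30 → -$1,072.90
  Jul: +$466.30 → -$606.60
  Aug: +$466.30 → -$140.30
  Sep: +$466.30 − $1,127.16 → -$801.16
  Oct: +$466.30 → -$334.86
  Nov: +$466.30 − $1,064.04 → -$932.60
  Dec: +$466.30 → -$466.30
  Jan: +$466.30 → $0.00
Lowest trial balance = -$1,874.06 (Feb)
Initial deposit = cushion − low point = $932.60 − (-$1,874.06) = $2,806.66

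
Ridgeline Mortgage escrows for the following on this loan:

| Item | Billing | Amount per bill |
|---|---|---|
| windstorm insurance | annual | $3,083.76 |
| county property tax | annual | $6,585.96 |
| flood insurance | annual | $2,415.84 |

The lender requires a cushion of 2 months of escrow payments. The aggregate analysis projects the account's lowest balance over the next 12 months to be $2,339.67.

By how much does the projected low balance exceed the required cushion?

$325.41

Windstorm insurance: $3,083.76 annually
County property tax: $6,585.96 annually
Flood insurance: $2,415.84 annually
Yearly total = $12,085.56
Base monthly escrow = $12,085.56 / 12 = $1,007.13
Cushion = 2 × $1,007.13 = $2,014.26
Excess over cushion: $2,339.67 − $2,014.26 = $325.41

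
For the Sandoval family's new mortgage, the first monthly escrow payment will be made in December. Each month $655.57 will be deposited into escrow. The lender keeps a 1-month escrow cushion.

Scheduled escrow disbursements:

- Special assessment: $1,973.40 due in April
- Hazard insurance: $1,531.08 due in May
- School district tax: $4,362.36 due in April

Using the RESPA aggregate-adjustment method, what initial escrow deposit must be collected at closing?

Cushion = 1 × $655.57 = $655.57
Trial balance (start $0, +$655.57 each month, − disbursements):
  Dec: +$655.57 → $655.57
  Jan: +$655.57 → $1,311.14
  Feb: +$655.57 → $1,966.71
  Mar: +$655.57 → $2,622.28
  Apr: +$655.57 − $6,335.76 → -$3,057.91
  May: +$655.57 − $1,531.08 → -$3,933.42
  Jun: +$655.57 → -$3,277.85
  Jul: +$655.57 → -$2,622.28
  Aug: +$655.57 → -$1,966.71
  Sep: +$655.57 → -$1,311.14
  Oct: +$655.57 → -$655.57
  Nov: +$655.57 → $0.00
Lowest trial balance = -$3,933.42 (May)
Initial deposit = cushion − low point = $655.57 − (-$3,933.42) = $4,588.99

$4,588.99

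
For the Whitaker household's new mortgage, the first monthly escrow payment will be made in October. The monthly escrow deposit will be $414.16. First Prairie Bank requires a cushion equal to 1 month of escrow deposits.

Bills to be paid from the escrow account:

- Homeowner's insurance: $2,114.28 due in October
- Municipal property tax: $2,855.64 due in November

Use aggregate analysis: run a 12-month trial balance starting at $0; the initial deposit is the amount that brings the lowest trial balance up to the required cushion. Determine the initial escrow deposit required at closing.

Cushion = 1 × $414.16 = $414.16
Trial balance (start $0, +$414.16 each month, − disbursements):
  Oct: +$414.16 − $2,114.28 → -$1,700.12
  Nov: +$414.16 − $2,855.64 → -$4,141.60
  Dec: +$414.16 → -$3,727.44
  Jan: +$414.16 → -$3,313.28
  Feb: +$414.16 → -$2,899.12
  Mar: +$414.16 → -$2,484.96
  Apr: +$414.16 → -$2,070.80
  May: +$414.16 → -$1,656.64
  Jun: +$414.16 → -$1,242.48
  Jul: +$414.16 → -$828.32
  Aug: +$414.16 → -$414.16
  Sep: +$414.16 → $0.00
Lowest trial balance = -$4,141.60 (Nov)
Initial deposit = cushion − low point = $414.16 − (-$4,141.60) = $4,555.76

$4,555.76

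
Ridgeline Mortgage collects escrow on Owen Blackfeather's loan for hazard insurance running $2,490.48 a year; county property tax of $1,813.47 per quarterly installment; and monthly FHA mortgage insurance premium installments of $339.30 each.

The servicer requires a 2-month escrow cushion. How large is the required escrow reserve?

Hazard insurance — $2,490.48 per year
County property tax — $1,813.47 × 4 = $7,253.88 per year
FHA mortgage insurance premium — $339.30 × 12 = $4,071.60 per year
Total per year = $2,490.48 + $7,253.88 + $4,071.60 = $13,815.96
Base monthly escrow = $13,815.96 / 12 = $1,151.33
Reserve = 2 × $1,151.33 = $2,302.66

$2,302.66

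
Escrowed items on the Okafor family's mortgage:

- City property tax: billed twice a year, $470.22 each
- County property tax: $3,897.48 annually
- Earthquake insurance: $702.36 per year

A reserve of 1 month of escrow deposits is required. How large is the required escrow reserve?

City property tax — $470.22 × 2 = $940.44 annually
County property tax — $3,897.48 annually
Earthquake insurance — $702.36 annually
Yearly total = $940.44 + $3,897.48 + $702.36 = $5,540.28
Per month = $5,540.28 / 12 = $461.69
Required cushion = 1 × $461.69 = $461.69

$461.69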